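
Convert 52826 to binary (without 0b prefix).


52826 = 1100111001011010 in binary

1100111001011010


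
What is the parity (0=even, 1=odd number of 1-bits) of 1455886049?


0b1010110110001110000111011100001 has 16 ones => parity 0

0


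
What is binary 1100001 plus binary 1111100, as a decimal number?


1100001 + 1111100 = 11011101 = 221

221


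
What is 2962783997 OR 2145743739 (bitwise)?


0b10110000100110000111111011111101 | 0b1111111111001010111001101111011 = 0b11111111111111010111111111111111 = 4294803455

4294803455


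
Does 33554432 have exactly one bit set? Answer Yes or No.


0b10000000000000000000000000. Only one bit set => Yes

Yes


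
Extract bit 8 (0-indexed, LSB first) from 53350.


0b1101000001100110, position 8 = 0

0


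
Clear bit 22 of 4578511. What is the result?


4578511 & ~(1 << 22) = 384207

384207


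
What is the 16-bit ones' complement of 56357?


56357 ^ 65535 = 9178

9178


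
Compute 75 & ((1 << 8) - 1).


75 & 255 = 75

75


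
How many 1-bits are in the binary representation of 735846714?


0b101011110111000010000100111010 has 15 set bits

15


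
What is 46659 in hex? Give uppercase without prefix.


46659 = B643 hex

B643


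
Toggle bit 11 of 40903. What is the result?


40903 ^ (1 << 11) = 40903 ^ 2048 = 38855

38855


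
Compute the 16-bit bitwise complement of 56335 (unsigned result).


~0b1101110000001111 = 0b10001111110000 = 9200 (16-bit unsigned)

9200


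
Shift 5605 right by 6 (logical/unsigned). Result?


0b1010111100101 >> 6 = 0b1010111 = 87

87


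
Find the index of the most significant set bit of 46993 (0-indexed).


0b1011011110010001. Highest set bit at position 15

15


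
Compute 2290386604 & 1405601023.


0b10001000100001001000011010101100 & 0b1010011110001111100010011111111 = 0b100001001000010010101100 = 8684716

8684716


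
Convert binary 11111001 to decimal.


11111001 in decimal = 249

249


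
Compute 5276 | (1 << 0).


5276 | (1 << 0) = 5276 | 1 = 5277

5277


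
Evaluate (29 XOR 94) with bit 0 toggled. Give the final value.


Step 1: 29 ^ 94 = 67
Step 2: 67 ^ (1 << 0) = 67 ^ 1 = 66

66


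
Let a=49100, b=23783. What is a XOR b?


49100 ^ 23783 = 58155

58155


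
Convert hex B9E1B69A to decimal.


B9E1B69A hex = 3118577306 decimal

3118577306


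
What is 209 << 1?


0b11010001 << 1 = 0b110100010 = 418

418


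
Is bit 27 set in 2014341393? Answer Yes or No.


0b1111000000100000110100100010001, bit 27 = 1. Yes

Yes


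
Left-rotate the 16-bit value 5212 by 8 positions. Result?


Rotate 0b1010001011100 left by 8 (16-bit) = 0b101110000010100 = 23572

23572


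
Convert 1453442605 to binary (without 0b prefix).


1453442605 = 1010110101000011100011000101101 in binary

1010110101000011100011000101101


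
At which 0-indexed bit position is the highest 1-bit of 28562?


0b110111110010010. Highest set bit at position 14

14


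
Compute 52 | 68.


0b110100 | 0b1000100 = 0b1110100 = 116

116


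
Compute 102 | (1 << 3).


102 | (1 << 3) = 102 | 8 = 110

110


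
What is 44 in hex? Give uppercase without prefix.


44 = 2C hex

2C


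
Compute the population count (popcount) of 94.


0b1011110 has 5 set bits

5


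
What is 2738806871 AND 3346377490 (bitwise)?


0b10100011001111101110000001010111 & 0b11000111011101011010101100010010 = 0b10000011001101001010000000010010 = 2201264146

2201264146


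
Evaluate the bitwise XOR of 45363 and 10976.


0b1011000100110011 ^ 0b10101011100000 = 0b1001101111010011 = 39891

39891


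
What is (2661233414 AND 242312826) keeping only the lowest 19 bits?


Step 1: 2661233414 & 242312826 = 236003842
Step 2: 236003842 & 524287 = 74242

74242


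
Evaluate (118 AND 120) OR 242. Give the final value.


Step 1: 118 & 120 = 112
Step 2: 112 | 242 = 242

242


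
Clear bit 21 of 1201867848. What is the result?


1201867848 & ~(1 << 21) = 1199770696

1199770696


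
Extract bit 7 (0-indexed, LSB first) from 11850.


0b10111001001010, position 7 = 0

0


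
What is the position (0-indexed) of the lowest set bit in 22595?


0b101100001000011. Lowest set bit at position 0

0


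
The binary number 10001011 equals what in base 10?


10001011 in decimal = 139

139


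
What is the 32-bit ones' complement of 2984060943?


2984060943 ^ 4294967295 = 1310906352

1310906352


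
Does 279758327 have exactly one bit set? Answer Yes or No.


0b10000101011001100010111110111. Multiple bits set => No

No


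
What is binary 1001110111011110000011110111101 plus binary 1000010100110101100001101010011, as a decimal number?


1001110111011110000011110111101 + 1000010100110101100001101010011 = 10010001100010011100101100010000 = 2441726736

2441726736


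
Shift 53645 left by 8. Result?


0b1101000110001101 << 8 = 0b110100011000110100000000 = 13733120

13733120


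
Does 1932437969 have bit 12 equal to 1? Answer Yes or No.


0b1110011001011101010100111010001, bit 12 = 0. No

No


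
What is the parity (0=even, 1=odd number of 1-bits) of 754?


0b1011110010 has 6 ones => parity 0

0


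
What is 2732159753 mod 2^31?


2732159753 & 2147483647 = 584676105

584676105


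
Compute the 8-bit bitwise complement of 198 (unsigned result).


~0b11000110 = 0b111001 = 57 (8-bit unsigned)

57


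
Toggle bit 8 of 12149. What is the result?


12149 ^ (1 << 8) = 12149 ^ 256 = 11893

11893


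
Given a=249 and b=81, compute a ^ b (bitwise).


249 ^ 81 = 168

168


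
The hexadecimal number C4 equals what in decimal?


C4 hex = 196 decimal

196


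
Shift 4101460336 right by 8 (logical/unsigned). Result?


0b11110100011101110101000101110000 >> 8 = 0b111101000111011101010001 = 16021329

16021329


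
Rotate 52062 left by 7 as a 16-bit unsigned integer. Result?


Rotate 0b1100101101011110 left by 7 (16-bit) = 0b1010111101100101 = 44901

44901


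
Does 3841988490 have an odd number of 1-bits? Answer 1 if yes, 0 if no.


0b11100101000000000001011110001010 has 12 ones => parity 0

0


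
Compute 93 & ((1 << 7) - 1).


93 & 127 = 93

93


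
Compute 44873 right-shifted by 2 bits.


0b1010111101001001 >> 2 = 0b10101111010010 = 11218

11218


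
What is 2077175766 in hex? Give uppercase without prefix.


2077175766 = 7BCF2FD6 hex

7BCF2FD6


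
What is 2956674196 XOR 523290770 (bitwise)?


0b10110000001110110100010010010100 ^ 0b11111001100001100100010010010 = 0b10101111000010111000110000000110 = 2936769542

2936769542


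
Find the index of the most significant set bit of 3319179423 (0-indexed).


0b11000101110101101010100010011111. Highest set bit at position 31

31


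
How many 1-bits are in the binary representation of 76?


0b1001100 has 3 set bits

3


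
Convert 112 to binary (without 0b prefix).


112 = 1110000 in binary

1110000


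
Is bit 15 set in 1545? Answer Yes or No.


0b11000001001, bit 15 = 0. No

No


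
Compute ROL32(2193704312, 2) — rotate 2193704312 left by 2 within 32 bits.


Rotate 0b10000010110000010100010101111000 left by 2 (32-bit) = 0b1011000001010001010111100010 = 184882658

184882658


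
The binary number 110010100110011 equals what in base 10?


110010100110011 in decimal = 25907

25907


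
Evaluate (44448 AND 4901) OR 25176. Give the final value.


Step 1: 44448 & 4901 = 288
Step 2: 288 | 25176 = 25464

25464


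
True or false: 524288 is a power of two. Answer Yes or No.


0b10000000000000000000. Only one bit set => Yes

Yes


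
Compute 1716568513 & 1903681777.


0b1100110010100001100000111000001 & 0b1110001011101111110000011110001 = 0b1100000010100001100000011000001 = 1615904961

1615904961


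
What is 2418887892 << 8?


0b10010000001011010100110011010100 << 8 = 0b1001000000101101010011001101010000000000 = 619235300352

619235300352


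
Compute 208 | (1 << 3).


208 | (1 << 3) = 208 | 8 = 216

216


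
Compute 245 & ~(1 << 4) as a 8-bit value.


245 & ~(1 << 4) = 229

229


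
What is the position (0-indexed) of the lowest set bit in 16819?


0b100000110110011. Lowest set bit at position 0

0


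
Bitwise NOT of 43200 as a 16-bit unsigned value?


~0b1010100011000000 = 0b101011100111111 = 22335 (16-bit unsigned)

22335


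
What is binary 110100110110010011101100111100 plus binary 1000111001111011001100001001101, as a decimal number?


110100110110010011101100111100 + 1000111001111011001100001001101 = 1111100000101101101001110001001 = 2081870729

2081870729


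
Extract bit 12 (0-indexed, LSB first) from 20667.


0b101000010111011, position 12 = 1

1


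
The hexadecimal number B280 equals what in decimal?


B280 hex = 45696 decimal

45696


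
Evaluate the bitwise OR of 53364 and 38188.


0b1101000001110100 | 0b1001010100101100 = 0b1101010101111100 = 54652

54652


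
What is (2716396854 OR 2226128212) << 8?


Step 1: 2716396854 | 2226128212 = 2784554358
Step 2: 2784554358 << 8 = 712845915648

712845915648


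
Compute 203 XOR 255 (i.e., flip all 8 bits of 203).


203 ^ 255 = 52

52


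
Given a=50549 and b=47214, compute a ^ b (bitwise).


50549 ^ 47214 = 32027

32027


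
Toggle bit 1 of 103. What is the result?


103 ^ (1 << 1) = 103 ^ 2 = 101

101


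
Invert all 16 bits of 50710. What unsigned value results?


50710 ^ 65535 = 14825

14825


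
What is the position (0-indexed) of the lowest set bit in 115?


0b1110011. Lowest set bit at position 0

0


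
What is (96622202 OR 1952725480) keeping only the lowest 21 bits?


Step 1: 96622202 | 1952725480 = 1978040314
Step 2: 1978040314 & 2097151 = 425978

425978


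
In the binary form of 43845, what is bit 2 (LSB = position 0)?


0b1010101101000101, position 2 = 1

1


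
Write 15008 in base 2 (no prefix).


15008 = 11101010100000 in binary

11101010100000


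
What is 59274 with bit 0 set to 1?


59274 | (1 << 0) = 59274 | 1 = 59275

59275


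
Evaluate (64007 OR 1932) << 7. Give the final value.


Step 1: 64007 | 1932 = 65423
Step 2: 65423 << 7 = 8374144

8374144


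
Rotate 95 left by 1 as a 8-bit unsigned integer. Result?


Rotate 0b1011111 left by 1 (8-bit) = 0b10111110 = 190

190


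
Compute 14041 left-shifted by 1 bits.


0b11011011011001 << 1 = 0b110110110110010 = 28082

28082


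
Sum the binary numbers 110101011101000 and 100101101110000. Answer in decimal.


110101011101000 + 100101101110000 = 1011011001011000 = 46680

46680


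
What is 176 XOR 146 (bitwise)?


0b10110000 ^ 0b10010010 = 0b100010 = 34

34


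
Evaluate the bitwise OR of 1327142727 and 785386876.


0b1001111000110101001011101000111 | 0b101110110100000000110101111100 = 0b1101111110110101001111101111111 = 1876598655

1876598655


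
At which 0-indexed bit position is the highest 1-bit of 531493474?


0b11111101011011111001001100010. Highest set bit at position 28

28


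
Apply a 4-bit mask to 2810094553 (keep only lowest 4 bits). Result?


2810094553 & 15 = 9

9


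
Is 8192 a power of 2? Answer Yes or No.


0b10000000000000. Only one bit set => Yes

Yes


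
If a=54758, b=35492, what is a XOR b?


54758 ^ 35492 = 24386

24386


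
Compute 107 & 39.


0b1101011 & 0b100111 = 0b100011 = 35

35


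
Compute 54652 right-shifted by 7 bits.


0b1101010101111100 >> 7 = 0b110101010 = 426

426


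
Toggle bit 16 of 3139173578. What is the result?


3139173578 ^ (1 << 16) = 3139173578 ^ 65536 = 3139108042

3139108042


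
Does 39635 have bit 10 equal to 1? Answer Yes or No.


0b1001101011010011, bit 10 = 0. No

No


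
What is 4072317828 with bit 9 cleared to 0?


4072317828 & ~(1 << 9) = 4072317316

4072317316


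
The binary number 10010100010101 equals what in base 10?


10010100010101 in decimal = 9493

9493


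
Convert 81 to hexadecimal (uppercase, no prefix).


81 = 51 hex

51


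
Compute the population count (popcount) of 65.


0b1000001 has 2 set bits

2


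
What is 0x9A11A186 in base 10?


9A11A186 hex = 2584846726 decimal

2584846726


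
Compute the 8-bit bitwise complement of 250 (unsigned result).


~0b11111010 = 0b101 = 5 (8-bit unsigned)

5


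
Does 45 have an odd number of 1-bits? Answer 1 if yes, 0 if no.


0b101101 has 4 ones => parity 0

0


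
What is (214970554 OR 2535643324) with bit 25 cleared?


Step 1: 214970554 | 2535643324 = 2683500734
Step 2: 2683500734 & ~(1 << 25) = 2649946302

2649946302


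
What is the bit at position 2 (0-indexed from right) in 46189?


0b1011010001101101, position 2 = 1

1


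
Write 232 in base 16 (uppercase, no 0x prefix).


232 = E8 hex

E8


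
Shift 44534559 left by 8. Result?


0b10101001111000101100011111 << 8 = 0b1010100111100010110001111100000000 = 11400847104

11400847104


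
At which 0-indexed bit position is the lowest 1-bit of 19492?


0b100110000100100. Lowest set bit at position 2

2


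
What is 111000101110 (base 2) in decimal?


111000101110 in decimal = 3630

3630


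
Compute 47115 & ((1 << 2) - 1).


47115 & 3 = 3

3


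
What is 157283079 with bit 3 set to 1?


157283079 | (1 << 3) = 157283079 | 8 = 157283087

157283087


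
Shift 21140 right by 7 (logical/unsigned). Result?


0b101001010010100 >> 7 = 0b10100101 = 165

165


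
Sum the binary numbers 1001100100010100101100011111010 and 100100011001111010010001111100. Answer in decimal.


1001100100010100101100011111010 + 100100011001111010010001111100 = 1110000111100011111110101110110 = 1894907254

1894907254


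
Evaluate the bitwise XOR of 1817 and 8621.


0b11100011001 ^ 0b10000110101101 = 0b10011010110100 = 9908

9908


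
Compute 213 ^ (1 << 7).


213 ^ (1 << 7) = 213 ^ 128 = 85

85


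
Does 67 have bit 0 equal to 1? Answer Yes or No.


0b1000011, bit 0 = 1. Yes

Yes


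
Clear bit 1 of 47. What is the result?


47 & ~(1 << 1) = 45

45


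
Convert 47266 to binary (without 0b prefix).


47266 = 1011100010100010 in binary

1011100010100010


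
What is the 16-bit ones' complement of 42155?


42155 ^ 65535 = 23380

23380


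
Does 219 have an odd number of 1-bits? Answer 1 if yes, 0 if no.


0b11011011 has 6 ones => parity 0

0


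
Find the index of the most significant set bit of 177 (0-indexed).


0b10110001. Highest set bit at position 7

7


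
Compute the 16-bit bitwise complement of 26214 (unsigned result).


~0b110011001100110 = 0b1001100110011001 = 39321 (16-bit unsigned)

39321


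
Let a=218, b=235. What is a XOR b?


218 ^ 235 = 49

49


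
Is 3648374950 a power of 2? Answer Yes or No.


0b11011001011101011100100010100110. Multiple bits set => No

No


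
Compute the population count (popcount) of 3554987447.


0b11010011111001001100110110110111 has 20 set bits

20


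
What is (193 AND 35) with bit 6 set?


Step 1: 193 & 35 = 1
Step 2: 1 | (1 << 6) = 1 | 64 = 65

65


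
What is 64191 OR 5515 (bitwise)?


0b1111101010111111 | 0b1010110001011 = 0b1111111110111111 = 65471

65471


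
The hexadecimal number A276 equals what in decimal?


A276 hex = 41590 decimal

41590


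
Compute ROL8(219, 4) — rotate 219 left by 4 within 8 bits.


Rotate 0b11011011 left by 4 (8-bit) = 0b10111101 = 189

189


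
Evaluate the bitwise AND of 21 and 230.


0b10101 & 0b11100110 = 0b100 = 4

4


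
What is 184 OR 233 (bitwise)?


0b10111000 | 0b11101001 = 0b11111001 = 249

249


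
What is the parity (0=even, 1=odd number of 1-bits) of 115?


0b1110011 has 5 ones => parity 1

1


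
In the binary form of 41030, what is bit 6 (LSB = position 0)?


0b1010000001000110, position 6 = 1

1


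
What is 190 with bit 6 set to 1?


190 | (1 << 6) = 190 | 64 = 254

254


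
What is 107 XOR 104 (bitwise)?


0b1101011 ^ 0b1101000 = 0b11 = 3

3


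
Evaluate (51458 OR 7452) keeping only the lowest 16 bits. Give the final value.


Step 1: 51458 | 7452 = 56606
Step 2: 56606 & 65535 = 56606

56606


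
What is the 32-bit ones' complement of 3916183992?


3916183992 ^ 4294967295 = 378783303

378783303


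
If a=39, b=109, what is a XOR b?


39 ^ 109 = 74

74


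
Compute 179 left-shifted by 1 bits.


0b10110011 << 1 = 0b101100110 = 358

358


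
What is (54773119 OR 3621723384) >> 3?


Step 1: 54773119 | 3621723384 = 3621772799
Step 2: 3621772799 >> 3 = 452721599

452721599


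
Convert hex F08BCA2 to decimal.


F08BCA2 hex = 252230818 decimal

252230818


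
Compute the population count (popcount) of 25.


0b11001 has 3 set bits

3


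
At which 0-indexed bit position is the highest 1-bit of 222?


0b11011110. Highest set bit at position 7

7


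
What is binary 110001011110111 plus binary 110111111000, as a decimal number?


110001011110111 + 110111111000 = 111000011101111 = 28911

28911


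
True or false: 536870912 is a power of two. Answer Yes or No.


0b100000000000000000000000000000. Only one bit set => Yes

Yes


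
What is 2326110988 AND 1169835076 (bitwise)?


0b10001010101001011010001100001100 & 0b1000101101110100100010001000100 = 0b101000000000000000000100 = 10485764

10485764


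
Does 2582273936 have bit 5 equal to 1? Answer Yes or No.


0b10011001111010100101111110010000, bit 5 = 0. No

No


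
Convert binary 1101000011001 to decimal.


1101000011001 in decimal = 6681

6681


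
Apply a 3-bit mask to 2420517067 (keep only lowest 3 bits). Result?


2420517067 & 7 = 3

3


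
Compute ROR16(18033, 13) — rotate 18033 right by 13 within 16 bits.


Rotate 0b100011001110001 right by 13 (16-bit) = 0b11001110001010 = 13194

13194


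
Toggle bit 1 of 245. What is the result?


245 ^ (1 << 1) = 245 ^ 2 = 247

247


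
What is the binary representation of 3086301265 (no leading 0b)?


3086301265 = 10110111111101010011100001010001 in binary

10110111111101010011100001010001


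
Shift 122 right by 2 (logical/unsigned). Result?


0b1111010 >> 2 = 0b11110 = 30

30


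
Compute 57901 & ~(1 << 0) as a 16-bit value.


57901 & ~(1 << 0) = 57900

57900


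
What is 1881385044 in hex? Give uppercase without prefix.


1881385044 = 7023A854 hex

7023A854


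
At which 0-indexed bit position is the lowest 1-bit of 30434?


0b111011011100010. Lowest set bit at position 1

1


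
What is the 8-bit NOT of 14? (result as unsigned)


~0b1110 = 0b11110001 = 241 (8-bit unsigned)

241


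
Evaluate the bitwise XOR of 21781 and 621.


0b101010100010101 ^ 0b1001101101 = 0b101011101111000 = 22392

22392


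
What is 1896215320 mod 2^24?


1896215320 & 16777215 = 389912

389912


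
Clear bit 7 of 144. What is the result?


144 & ~(1 << 7) = 16

16


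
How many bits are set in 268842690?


0b10000000001100011011011000010 has 10 set bits

10


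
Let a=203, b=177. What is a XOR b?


203 ^ 177 = 122

122


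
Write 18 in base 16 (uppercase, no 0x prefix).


18 = 12 hex

12


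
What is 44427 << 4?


0b1010110110001011 << 4 = 0b10101101100010110000 = 710832

710832


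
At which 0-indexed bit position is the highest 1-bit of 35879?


0b1000110000100111. Highest set bit at position 15

15


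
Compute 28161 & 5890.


0b110111000000001 & 0b1011100000010 = 0b11000000000 = 1536

1536


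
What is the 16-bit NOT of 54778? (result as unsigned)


~0b1101010111111010 = 0b10101000000101 = 10757 (16-bit unsigned)

10757


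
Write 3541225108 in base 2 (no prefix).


3541225108 = 11010011000100101100111010010100 in binary

11010011000100101100111010010100


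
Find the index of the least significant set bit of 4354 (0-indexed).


0b1000100000010. Lowest set bit at position 1

1


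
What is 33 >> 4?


0b100001 >> 4 = 0b10 = 2

2


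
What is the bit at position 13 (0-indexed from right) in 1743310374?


0b1100111111010001100111000100110, position 13 = 0

0


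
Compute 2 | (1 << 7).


2 | (1 << 7) = 2 | 128 = 130

130


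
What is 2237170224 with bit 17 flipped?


2237170224 ^ (1 << 17) = 2237170224 ^ 131072 = 2237301296

2237301296


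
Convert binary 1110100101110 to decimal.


1110100101110 in decimal = 7470

7470


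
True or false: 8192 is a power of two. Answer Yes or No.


0b10000000000000. Only one bit set => Yes

Yes


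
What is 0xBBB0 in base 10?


BBB0 hex = 48048 decimal

48048


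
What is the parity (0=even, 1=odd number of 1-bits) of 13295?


0b11001111101111 has 11 ones => parity 1

1


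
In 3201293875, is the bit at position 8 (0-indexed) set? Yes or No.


0b10111110110011111101111000110011, bit 8 = 0. No

No


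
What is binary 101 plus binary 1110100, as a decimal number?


101 + 1110100 = 1111001 = 121

121


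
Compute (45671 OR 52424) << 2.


Step 1: 45671 | 52424 = 65263
Step 2: 65263 << 2 = 261052

261052


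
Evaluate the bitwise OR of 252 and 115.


0b11111100 | 0b1110011 = 0b11111111 = 255

255


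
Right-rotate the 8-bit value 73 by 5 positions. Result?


Rotate 0b1001001 right by 5 (8-bit) = 0b1001010 = 74

74


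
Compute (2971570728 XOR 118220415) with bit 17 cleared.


Step 1: 2971570728 ^ 118220415 = 3054859351
Step 2: 3054859351 & ~(1 << 17) = 3054859351

3054859351


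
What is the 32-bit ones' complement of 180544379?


180544379 ^ 4294967295 = 4114422916

4114422916


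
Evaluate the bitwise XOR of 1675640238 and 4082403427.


0b1100011111000000011110110101110 ^ 0b11110011010101001000100001100011 = 0b10010000101101001011010111001101 = 2427762125

2427762125


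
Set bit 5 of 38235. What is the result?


38235 | (1 << 5) = 38235 | 32 = 38267

38267


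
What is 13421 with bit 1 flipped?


13421 ^ (1 << 1) = 13421 ^ 2 = 13423

13423


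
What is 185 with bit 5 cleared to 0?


185 & ~(1 << 5) = 153

153


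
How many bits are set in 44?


0b101100 has 3 set bits

3


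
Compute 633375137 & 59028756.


0b100101110000001000100110100001 & 0b11100001001011010100010100 = 0b1100000001000000100000000 = 25198848

25198848


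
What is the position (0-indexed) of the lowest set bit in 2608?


0b101000110000. Lowest set bit at position 4

4


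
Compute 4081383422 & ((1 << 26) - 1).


4081383422 & 67108863 = 54851582

54851582


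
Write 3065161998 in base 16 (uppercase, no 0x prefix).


3065161998 = B6B2A90E hex

B6B2A90E


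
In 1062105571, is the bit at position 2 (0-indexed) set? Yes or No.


0b111111010011100111000111100011, bit 2 = 0. No

No


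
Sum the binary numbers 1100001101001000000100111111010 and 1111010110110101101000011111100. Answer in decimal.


1100001101001000000100111111010 + 1111010110110101101000011111100 = 11011100011111101101101011110110 = 3699301110

3699301110


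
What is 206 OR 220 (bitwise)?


0b11001110 | 0b11011100 = 0b11011110 = 222

222


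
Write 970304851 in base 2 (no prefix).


970304851 = 111001110101011010110101010011 in binary

111001110101011010110101010011


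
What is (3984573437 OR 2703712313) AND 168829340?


Step 1: 3984573437 | 2703712313 = 3984581629
Step 2: 3984581629 & 168829340 = 135274908

135274908


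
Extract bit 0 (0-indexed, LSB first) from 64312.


0b1111101100111000, position 0 = 0

0


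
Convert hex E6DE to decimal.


E6DE hex = 59102 decimal

59102


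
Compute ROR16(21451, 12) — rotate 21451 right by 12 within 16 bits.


Rotate 0b101001111001011 right by 12 (16-bit) = 0b11110010110101 = 15541

15541


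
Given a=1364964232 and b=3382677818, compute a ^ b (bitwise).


1364964232 ^ 3382677818 = 2562990770

2562990770


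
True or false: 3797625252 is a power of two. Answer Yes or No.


0b11100010010110110010100110100100. Multiple bits set => No

No


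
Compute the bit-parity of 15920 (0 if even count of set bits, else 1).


0b11111000110000 has 7 ones => parity 1

1


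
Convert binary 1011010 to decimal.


1011010 in decimal = 90

90


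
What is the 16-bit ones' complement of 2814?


2814 ^ 65535 = 62721

62721


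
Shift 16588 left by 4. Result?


0b100000011001100 << 4 = 0b1000000110011000000 = 265408

265408


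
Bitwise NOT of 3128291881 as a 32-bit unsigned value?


~0b10111010011101011111001000101001 = 0b1000101100010100000110111010110 = 1166675414 (32-bit unsigned)

1166675414


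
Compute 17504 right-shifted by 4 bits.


0b100010001100000 >> 4 = 0b10001000110 = 1094

1094


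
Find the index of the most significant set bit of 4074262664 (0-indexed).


0b11110010110110000101000010001000. Highest set bit at position 31

31


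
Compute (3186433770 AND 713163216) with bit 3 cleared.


Step 1: 3186433770 & 713163216 = 679477440
Step 2: 679477440 & ~(1 << 3) = 679477440

679477440


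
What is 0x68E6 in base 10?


68E6 hex = 26854 decimal

26854


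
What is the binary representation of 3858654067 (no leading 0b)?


3858654067 = 11100101111111100110001101110011 in binary

11100101111111100110001101110011


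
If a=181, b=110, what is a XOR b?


181 ^ 110 = 219

219


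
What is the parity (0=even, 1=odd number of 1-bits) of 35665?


0b1000101101010001 has 7 ones => parity 1

1


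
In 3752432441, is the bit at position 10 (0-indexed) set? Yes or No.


0b11011111101010011001001100111001, bit 10 = 0. No

No


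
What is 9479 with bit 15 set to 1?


9479 | (1 << 15) = 9479 | 32768 = 42247

42247


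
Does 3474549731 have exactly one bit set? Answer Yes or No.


0b11001111000110010110101111100011. Multiple bits set => No

No


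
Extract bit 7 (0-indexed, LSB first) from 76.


0b1001100, position 7 = 0

0


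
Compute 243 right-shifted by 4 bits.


0b11110011 >> 4 = 0b1111 = 15

15


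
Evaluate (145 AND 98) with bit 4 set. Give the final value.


Step 1: 145 & 98 = 0
Step 2: 0 | (1 << 4) = 0 | 16 = 16

16


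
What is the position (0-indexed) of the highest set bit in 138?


0b10001010. Highest set bit at position 7

7


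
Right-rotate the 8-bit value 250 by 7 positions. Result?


Rotate 0b11111010 right by 7 (8-bit) = 0b11110101 = 245

245


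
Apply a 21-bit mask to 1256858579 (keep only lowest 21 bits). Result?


1256858579 & 2097151 = 664531

664531


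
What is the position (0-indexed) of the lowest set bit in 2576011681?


0b10011001100010101101000110100001. Lowest set bit at position 0

0


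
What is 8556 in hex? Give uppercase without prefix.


8556 = 216C hex

216C


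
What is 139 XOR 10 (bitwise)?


0b10001011 ^ 0b1010 = 0b10000001 = 129

129


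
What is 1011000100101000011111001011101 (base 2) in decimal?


1011000100101000011111001011101 in decimal = 1486110301

1486110301


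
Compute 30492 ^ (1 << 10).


30492 ^ (1 << 10) = 30492 ^ 1024 = 29468

29468


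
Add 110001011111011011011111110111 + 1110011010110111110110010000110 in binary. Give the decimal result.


110001011111011011011111110111 + 1110011010110111110110010000110 = 10100100110110011010010001111101 = 2765726845

2765726845


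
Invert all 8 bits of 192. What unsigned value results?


192 ^ 255 = 63

63


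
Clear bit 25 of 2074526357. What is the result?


2074526357 & ~(1 << 25) = 2040971925

2040971925


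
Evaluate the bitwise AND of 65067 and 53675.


0b1111111000101011 & 0b1101000110101011 = 0b1101000000101011 = 53291

53291


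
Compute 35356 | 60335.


0b1000101000011100 | 0b1110101110101111 = 0b1110101110111111 = 60351

60351


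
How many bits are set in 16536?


0b100000010011000 has 4 set bits

4


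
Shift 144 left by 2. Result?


0b10010000 << 2 = 0b1001000000 = 576

576


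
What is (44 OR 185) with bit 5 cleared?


Step 1: 44 | 185 = 189
Step 2: 189 & ~(1 << 5) = 157

157


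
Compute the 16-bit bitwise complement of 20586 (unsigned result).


~0b101000001101010 = 0b1010111110010101 = 44949 (16-bit unsigned)

44949


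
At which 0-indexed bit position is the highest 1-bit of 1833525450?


0b1101101010010010110000011001010. Highest set bit at position 30

30


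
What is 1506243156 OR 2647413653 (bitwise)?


0b1011001110001110111001001010100 | 0b10011101110011000101001110010101 = 0b11011101110011110111001111010101 = 3721360341

3721360341


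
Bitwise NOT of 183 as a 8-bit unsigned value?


~0b10110111 = 0b1001000 = 72 (8-bit unsigned)

72


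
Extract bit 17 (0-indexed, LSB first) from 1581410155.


0b1011110010000100110011101101011, position 17 = 1

1


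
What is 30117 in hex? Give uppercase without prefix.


30117 = 75A5 hex

75A5


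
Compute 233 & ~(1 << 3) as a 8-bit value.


233 & ~(1 << 3) = 225

225


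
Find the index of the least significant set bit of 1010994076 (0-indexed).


0b111100010000101000101110011100. Lowest set bit at position 2

2


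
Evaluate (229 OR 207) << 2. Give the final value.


Step 1: 229 | 207 = 239
Step 2: 239 << 2 = 956

956


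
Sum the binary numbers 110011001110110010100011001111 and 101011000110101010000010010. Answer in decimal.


110011001110110010100011001111 + 101011000110101010000010010 = 111000100111100111110011100001 = 949910753

949910753


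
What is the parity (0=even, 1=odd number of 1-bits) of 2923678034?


0b10101110010000111100100101010010 has 15 ones => parity 1

1


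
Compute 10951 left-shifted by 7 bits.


0b10101011000111 << 7 = 0b101010110001110000000 = 1401728

1401728


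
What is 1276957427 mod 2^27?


1276957427 & 134217727 = 68997875

68997875


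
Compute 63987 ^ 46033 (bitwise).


0b1111100111110011 ^ 0b1011001111010001 = 0b100101000100010 = 18978

18978


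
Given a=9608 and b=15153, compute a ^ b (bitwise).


9608 ^ 15153 = 7865

7865


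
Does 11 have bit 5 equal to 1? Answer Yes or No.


0b1011, bit 5 = 0. No

No


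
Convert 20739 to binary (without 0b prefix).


20739 = 101000100000011 in binary

101000100000011


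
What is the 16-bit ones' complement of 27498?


27498 ^ 65535 = 38037

38037


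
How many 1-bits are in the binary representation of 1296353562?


0b1001101010001001100100100011010 has 13 set bits

13


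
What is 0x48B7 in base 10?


48B7 hex = 18615 decimal

18615


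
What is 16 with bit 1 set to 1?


16 | (1 << 1) = 16 | 2 = 18

18


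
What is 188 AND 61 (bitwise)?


0b10111100 & 0b111101 = 0b111100 = 60

60


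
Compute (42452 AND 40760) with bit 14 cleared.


Step 1: 42452 & 40760 = 34064
Step 2: 34064 & ~(1 << 14) = 34064

34064


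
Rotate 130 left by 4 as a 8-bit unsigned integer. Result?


Rotate 0b10000010 left by 4 (8-bit) = 0b101000 = 40

40


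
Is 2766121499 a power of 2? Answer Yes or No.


0b10100100110111111010101000011011. Multiple bits set => No

No


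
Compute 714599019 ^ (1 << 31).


714599019 ^ (1 << 31) = 714599019 ^ 2147483648 = 2862082667

2862082667


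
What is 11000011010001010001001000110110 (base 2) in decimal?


11000011010001010001001000110110 in decimal = 3276083766

3276083766


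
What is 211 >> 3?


0b11010011 >> 3 = 0b11010 = 26

26


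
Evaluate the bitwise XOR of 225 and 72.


0b11100001 ^ 0b1001000 = 0b10101001 = 169

169


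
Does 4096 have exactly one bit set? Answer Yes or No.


0b1000000000000. Only one bit set => Yes

Yes


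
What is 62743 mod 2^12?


62743 & 4095 = 1303

1303


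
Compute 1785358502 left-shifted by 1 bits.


0b1101010011010100110100010100110 << 1 = 0b11010100110101001101000101001100 = 3570717004

3570717004


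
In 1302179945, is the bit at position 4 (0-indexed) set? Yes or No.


0b1001101100111011011000001101001, bit 4 = 0. No

No


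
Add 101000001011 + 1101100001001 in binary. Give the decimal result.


101000001011 + 1101100001001 = 10010100010100 = 9492

9492


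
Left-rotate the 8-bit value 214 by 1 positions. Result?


Rotate 0b11010110 left by 1 (8-bit) = 0b10101101 = 173

173


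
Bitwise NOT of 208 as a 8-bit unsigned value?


~0b11010000 = 0b101111 = 47 (8-bit unsigned)

47


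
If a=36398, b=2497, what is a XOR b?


36398 ^ 2497 = 34799

34799


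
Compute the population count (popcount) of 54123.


0b1101001101101011 has 10 set bits

10


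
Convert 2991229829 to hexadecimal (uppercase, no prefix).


2991229829 = B24A8B85 hex

B24A8B85


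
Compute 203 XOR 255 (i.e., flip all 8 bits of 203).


203 ^ 255 = 52

52


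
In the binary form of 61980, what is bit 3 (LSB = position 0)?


0b1111001000011100, position 3 = 1

1


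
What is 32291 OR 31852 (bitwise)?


0b111111000100011 | 0b111110001101100 = 0b111111001101111 = 32367

32367


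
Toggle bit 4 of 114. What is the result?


114 ^ (1 << 4) = 114 ^ 16 = 98

98


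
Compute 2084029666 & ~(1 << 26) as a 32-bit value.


2084029666 & ~(1 << 26) = 2016920802

2016920802


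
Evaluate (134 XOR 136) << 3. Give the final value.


Step 1: 134 ^ 136 = 14
Step 2: 14 << 3 = 112

112


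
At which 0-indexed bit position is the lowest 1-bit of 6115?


0b1011111100011. Lowest set bit at position 0

0


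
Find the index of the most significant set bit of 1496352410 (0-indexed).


0b1011001001100001000011010011010. Highest set bit at position 30

30


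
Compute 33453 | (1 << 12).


33453 | (1 << 12) = 33453 | 4096 = 37549

37549


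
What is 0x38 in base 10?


38 hex = 56 decimal

56


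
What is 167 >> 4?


0b10100111 >> 4 = 0b1010 = 10

10


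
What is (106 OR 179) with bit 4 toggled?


Step 1: 106 | 179 = 251
Step 2: 251 ^ (1 << 4) = 251 ^ 16 = 235

235


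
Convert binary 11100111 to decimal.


11100111 in decimal = 231

231


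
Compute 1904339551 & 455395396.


0b1110001100000011110101001011111 & 0b11011001001001100100001000100 = 0b10001000000001100100001000100 = 285263940

285263940


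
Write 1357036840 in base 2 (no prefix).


1357036840 = 1010000111000101011110100101000 in binary

1010000111000101011110100101000


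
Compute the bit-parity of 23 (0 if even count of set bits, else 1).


0b10111 has 4 ones => parity 0

0


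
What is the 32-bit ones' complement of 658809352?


658809352 ^ 4294967295 = 3636157943

3636157943


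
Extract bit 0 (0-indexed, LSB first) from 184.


0b10111000, position 0 = 0

0


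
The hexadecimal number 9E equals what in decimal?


9E hex = 158 decimal

158


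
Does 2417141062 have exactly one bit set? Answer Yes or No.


0b10010000000100101010010101000110. Multiple bits set => No

No


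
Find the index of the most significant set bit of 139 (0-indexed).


0b10001011. Highest set bit at position 7

7


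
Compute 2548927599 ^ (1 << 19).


2548927599 ^ (1 << 19) = 2548927599 ^ 524288 = 2548403311

2548403311


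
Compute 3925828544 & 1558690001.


0b11101001111111110110001111000000 & 0b1011100111001111011100011010001 = 0b1001000111001110010000011000000 = 1223106752

1223106752


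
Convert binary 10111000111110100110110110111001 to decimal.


10111000111110100110110110111001 in decimal = 3103419833

3103419833


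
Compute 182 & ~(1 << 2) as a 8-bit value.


182 & ~(1 << 2) = 178

178


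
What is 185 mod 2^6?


185 & 63 = 57

57


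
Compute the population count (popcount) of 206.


0b11001110 has 5 set bits

5


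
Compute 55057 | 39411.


0b1101011100010001 | 0b1001100111110011 = 0b1101111111110011 = 57331

57331


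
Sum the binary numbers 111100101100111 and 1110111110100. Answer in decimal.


111100101100111 + 1110111110100 = 1001011101011011 = 38747

38747


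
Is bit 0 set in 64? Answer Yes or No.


0b1000000, bit 0 = 0. No

No


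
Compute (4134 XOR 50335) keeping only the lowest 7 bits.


Step 1: 4134 ^ 50335 = 54457
Step 2: 54457 & 127 = 57

57


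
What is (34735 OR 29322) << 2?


Step 1: 34735 | 29322 = 63407
Step 2: 63407 << 2 = 253628

253628


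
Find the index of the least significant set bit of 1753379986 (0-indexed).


0b1101000100000100111010010010010. Lowest set bit at position 1

1


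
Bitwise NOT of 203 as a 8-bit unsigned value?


~0b11001011 = 0b110100 = 52 (8-bit unsigned)

52


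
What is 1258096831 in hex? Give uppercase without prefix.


1258096831 = 4AFD08BF hex

4AFD08BF


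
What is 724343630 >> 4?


0b101011001011001001101101001110 >> 4 = 0b10101100101100100110110100 = 45271476

45271476


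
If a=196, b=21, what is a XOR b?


196 ^ 21 = 209

209


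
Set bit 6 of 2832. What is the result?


2832 | (1 << 6) = 2832 | 64 = 2896

2896


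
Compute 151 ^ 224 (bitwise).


0b10010111 ^ 0b11100000 = 0b1110111 = 119

119


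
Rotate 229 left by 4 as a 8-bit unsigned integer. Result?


Rotate 0b11100101 left by 4 (8-bit) = 0b1011110 = 94

94


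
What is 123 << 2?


0b1111011 << 2 = 0b111101100 = 492

492


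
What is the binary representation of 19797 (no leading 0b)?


19797 = 100110101010101 in binary

100110101010101


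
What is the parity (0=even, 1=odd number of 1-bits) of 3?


0b11 has 2 ones => parity 0

0


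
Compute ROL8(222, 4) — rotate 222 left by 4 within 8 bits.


Rotate 0b11011110 left by 4 (8-bit) = 0b11101101 = 237

237


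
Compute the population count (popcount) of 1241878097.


0b1001010000001011000111001010001 has 12 set bits

12


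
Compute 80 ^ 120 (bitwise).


0b1010000 ^ 0b1111000 = 0b101000 = 40

40


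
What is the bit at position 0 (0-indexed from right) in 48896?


0b1011111100000000, position 0 = 0

0


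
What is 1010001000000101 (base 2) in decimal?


1010001000000101 in decimal = 41477

41477


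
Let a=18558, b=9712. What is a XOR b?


18558 ^ 9712 = 28046

28046


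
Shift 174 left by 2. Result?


0b10101110 << 2 = 0b1010111000 = 696

696


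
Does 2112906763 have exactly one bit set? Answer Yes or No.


0b1111101111100000110011000001011. Multiple bits set => No

No


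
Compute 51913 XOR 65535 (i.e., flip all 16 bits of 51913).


51913 ^ 65535 = 13622

13622


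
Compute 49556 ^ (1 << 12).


49556 ^ (1 << 12) = 49556 ^ 4096 = 53652

53652


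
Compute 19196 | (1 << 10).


19196 | (1 << 10) = 19196 | 1024 = 20220

20220


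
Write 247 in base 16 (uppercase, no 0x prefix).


247 = F7 hex

F7


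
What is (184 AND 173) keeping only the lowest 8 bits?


Step 1: 184 & 173 = 168
Step 2: 168 & 255 = 168

168


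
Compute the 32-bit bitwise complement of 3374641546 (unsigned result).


~0b11001001001001001111000110001010 = 0b110110110110110000111001110101 = 920325749 (32-bit unsigned)

920325749
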